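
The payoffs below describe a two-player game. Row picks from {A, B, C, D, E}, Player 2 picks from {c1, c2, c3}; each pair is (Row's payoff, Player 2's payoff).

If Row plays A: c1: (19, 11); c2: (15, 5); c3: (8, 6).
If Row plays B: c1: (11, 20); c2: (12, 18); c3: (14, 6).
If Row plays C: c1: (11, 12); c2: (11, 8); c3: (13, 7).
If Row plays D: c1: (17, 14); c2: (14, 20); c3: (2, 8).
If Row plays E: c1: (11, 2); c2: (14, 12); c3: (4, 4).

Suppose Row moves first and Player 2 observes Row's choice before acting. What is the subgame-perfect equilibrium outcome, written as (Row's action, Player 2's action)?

(A, c1)

Player 2 best-responds to each possible Row move:
- A → Player 2 plays c1 (best of 11, 5, 6); Row gets 19.
- B → Player 2 plays c1 (best of 20, 18, 6); Row gets 11.
- C → Player 2 plays c1 (best of 12, 8, 7); Row gets 11.
- D → Player 2 plays c2 (best of 14, 20, 8); Row gets 14.
- E → Player 2 plays c2 (best of 2, 12, 4); Row gets 14.
Among 19, 11, 11, 14, 14, the best is 19 at A. Subgame-perfect outcome: (A, c1) with payoffs (19, 11).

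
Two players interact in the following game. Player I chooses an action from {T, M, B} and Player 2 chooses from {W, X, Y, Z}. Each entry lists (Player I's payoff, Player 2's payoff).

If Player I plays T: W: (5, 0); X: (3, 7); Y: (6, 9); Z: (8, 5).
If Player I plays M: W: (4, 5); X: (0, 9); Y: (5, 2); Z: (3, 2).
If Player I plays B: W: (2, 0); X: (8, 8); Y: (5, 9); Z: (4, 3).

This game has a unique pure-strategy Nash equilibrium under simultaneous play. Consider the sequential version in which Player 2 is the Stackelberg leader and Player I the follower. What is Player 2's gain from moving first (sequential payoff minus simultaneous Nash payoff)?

Backward induction with Player 2 moving first.
- W: Player I compares 5, 4, 2 and picks T; Player 2 would get 0.
- X: Player I compares 3, 0, 8 and picks B; Player 2 would get 8.
- Y: Player I compares 6, 5, 5 and picks T; Player 2 would get 9.
- Z: Player I compares 8, 3, 4 and picks T; Player 2 would get 5.
Maximizing over 0, 8, 9, 5, Player 2 chooses Y. Subgame-perfect outcome: (T, Y) with payoffs (6, 9).
Under simultaneous play:
Player I's best replies: W→T; X→B; Y→T; Z→T.
Player 2's best replies: T→Y; M→X; B→Y.
The unique mutual best reply is (T, Y), giving (6, 9).
Player 2's commitment gain: 9 − 9 = 0.

0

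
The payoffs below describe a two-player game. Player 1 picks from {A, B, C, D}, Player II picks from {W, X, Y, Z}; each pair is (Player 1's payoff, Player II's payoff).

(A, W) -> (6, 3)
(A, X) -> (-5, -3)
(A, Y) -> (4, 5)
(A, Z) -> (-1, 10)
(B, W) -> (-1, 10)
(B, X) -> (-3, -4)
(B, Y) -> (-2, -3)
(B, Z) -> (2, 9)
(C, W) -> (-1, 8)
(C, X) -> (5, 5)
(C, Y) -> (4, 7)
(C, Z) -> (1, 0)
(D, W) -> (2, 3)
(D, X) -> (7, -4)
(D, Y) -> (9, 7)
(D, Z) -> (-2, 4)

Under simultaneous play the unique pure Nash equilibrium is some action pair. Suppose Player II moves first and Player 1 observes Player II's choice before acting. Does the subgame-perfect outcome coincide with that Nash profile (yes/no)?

no

Player 1 best-responds to each possible Player II move:
- W: BR = A, leader payoff 3.
- X: BR = D, leader payoff -4.
- Y: BR = D, leader payoff 7.
- Z: BR = B, leader payoff 9.
Among 3, -4, 7, 9, the best is 9 at Z. Subgame-perfect outcome: (B, Z) with payoffs (2, 9).
Now find the simultaneous Nash equilibrium.
Player 1's best replies: W→A; X→D; Y→D; Z→B.
Player II's best replies: A→Z; B→W; C→W; D→Y.
The unique mutual best reply is (D, Y), giving (9, 7).
Sequential outcome (B, Z) differs from the Nash profile (D, Y).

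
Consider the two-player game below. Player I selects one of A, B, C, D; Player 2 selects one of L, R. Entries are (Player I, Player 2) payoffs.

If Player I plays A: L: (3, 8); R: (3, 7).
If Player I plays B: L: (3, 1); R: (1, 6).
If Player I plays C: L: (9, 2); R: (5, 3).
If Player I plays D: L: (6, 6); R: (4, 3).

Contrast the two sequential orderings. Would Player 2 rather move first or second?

second

If Player I leads: Player 2's best replies are A→L, B→R, C→R, D→L; Player I's induced payoffs 3, 1, 5, 6; outcome (D, L), payoffs (6, 6).
If Player 2 leads: Player I's best replies are L→C, R→C; Player 2's induced payoffs 2, 3; outcome (C, R), payoffs (5, 3).
Player 2 gets 3 moving first and 6 moving second, so Player 2 prefers to move second.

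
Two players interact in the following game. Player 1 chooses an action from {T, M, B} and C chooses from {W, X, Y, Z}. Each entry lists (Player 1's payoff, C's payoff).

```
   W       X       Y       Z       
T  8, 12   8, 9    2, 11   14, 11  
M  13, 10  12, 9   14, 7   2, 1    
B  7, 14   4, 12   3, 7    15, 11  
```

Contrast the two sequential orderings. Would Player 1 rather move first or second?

second

If Player 1 leads: C's best replies are T→W, M→W, B→W; Player 1's induced payoffs 8, 13, 7; outcome (M, W), payoffs (13, 10).
If C leads: Player 1's best replies are W→M, X→M, Y→M, Z→B; C's induced payoffs 10, 9, 7, 11; outcome (B, Z), payoffs (15, 11).
Player 1 gets 13 moving first and 15 moving second, so Player 1 prefers to move second.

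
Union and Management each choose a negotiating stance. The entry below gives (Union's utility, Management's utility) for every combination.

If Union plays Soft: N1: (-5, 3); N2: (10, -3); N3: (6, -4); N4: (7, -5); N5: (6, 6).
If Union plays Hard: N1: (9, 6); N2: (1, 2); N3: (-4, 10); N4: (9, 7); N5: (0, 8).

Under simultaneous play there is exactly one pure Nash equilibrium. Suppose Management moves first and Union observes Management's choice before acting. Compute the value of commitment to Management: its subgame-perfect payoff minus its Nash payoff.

Union best-responds to each possible Management move:
- N1: Union compares -5, 9 and picks Hard; Management would get 6.
- N2: Union compares 10, 1 and picks Soft; Management would get -3.
- N3: Union compares 6, -4 and picks Soft; Management would get -4.
- N4: Union compares 7, 9 and picks Hard; Management would get 7.
- N5: Union compares 6, 0 and picks Soft; Management would get 6.
Maximizing over 6, -3, -4, 7, 6, Management chooses N4. Subgame-perfect outcome: (Hard, N4) with payoffs (9, 7).
Now find the simultaneous Nash equilibrium.
Union's best replies: N1→Hard; N2→Soft; N3→Soft; N4→Hard; N5→Soft.
Management's best replies: Soft→N5; Hard→N3.
Only (Soft, N5) has each player best-responding; Nash payoffs (6, 6).
Management's commitment gain: 7 − 6 = 1.

1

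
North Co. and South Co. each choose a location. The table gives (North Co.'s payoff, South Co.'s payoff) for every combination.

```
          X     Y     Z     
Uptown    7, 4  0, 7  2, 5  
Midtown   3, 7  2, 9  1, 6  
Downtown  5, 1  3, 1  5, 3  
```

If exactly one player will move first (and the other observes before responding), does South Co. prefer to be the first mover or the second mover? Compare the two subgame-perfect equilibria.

first

If North Co. leads: South Co.'s best replies are Uptown→Y, Midtown→Y, Downtown→Z; North Co.'s induced payoffs 0, 2, 5; outcome (Downtown, Z), payoffs (5, 3).
If South Co. leads: North Co.'s best replies are X→Uptown, Y→Downtown, Z→Downtown; South Co.'s induced payoffs 4, 1, 3; outcome (Uptown, X), payoffs (7, 4).
South Co. gets 4 moving first and 3 moving second, so South Co. prefers to move first.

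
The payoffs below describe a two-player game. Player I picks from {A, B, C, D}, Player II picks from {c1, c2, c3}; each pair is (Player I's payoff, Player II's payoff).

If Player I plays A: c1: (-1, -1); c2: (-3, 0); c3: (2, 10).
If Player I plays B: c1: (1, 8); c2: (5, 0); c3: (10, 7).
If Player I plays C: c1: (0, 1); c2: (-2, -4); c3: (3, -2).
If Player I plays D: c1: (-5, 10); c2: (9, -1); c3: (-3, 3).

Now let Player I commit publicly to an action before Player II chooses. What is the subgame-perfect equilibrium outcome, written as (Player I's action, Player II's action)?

Backward induction with Player I moving first.
- A: Player II compares -1, 0, 10 and picks c3; Player I would get 2.
- B: Player II compares 8, 0, 7 and picks c1; Player I would get 1.
- C: Player II compares 1, -4, -2 and picks c1; Player I would get 0.
- D: Player II compares 10, -1, 3 and picks c1; Player I would get -5.
Player I's induced payoffs are 2, 1, 0, -5, so Player I commits to A. Subgame-perfect outcome: (A, c3) with payoffs (2, 10).

(A, c3)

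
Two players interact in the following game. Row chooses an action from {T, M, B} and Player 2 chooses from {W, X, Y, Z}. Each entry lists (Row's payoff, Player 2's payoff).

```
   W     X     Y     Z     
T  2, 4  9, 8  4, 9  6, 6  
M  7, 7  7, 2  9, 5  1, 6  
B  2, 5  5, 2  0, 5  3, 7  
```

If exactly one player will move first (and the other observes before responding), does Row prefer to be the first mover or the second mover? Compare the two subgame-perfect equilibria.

If Row leads: Player 2's best replies are T→Y, M→W, B→Z; Row's induced payoffs 4, 7, 3; outcome (M, W), payoffs (7, 7).
If Player 2 leads: Row's best replies are W→M, X→T, Y→M, Z→T; Player 2's induced payoffs 7, 8, 5, 6; outcome (T, X), payoffs (9, 8).
Row gets 7 moving first and 9 moving second, so Row prefers to move second.

second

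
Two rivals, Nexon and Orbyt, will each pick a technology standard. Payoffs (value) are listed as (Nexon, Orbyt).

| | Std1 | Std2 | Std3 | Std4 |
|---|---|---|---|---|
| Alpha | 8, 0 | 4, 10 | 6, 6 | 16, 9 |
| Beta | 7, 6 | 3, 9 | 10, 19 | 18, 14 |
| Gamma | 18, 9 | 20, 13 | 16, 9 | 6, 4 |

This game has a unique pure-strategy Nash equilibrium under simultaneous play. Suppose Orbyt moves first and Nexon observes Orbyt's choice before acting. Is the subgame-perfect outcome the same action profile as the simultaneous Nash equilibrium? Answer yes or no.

no

Work backward from Nexon's decision.
- Std1 → Nexon plays Gamma (best of 8, 7, 18); Orbyt gets 9.
- Std2 → Nexon plays Gamma (best of 4, 3, 20); Orbyt gets 13.
- Std3 → Nexon plays Gamma (best of 6, 10, 16); Orbyt gets 9.
- Std4 → Nexon plays Beta (best of 16, 18, 6); Orbyt gets 14.
Maximizing over 9, 13, 9, 14, Orbyt chooses Std4. Subgame-perfect outcome: (Beta, Std4) with payoffs (18, 14).
Under simultaneous play:
Nexon's best replies: Std1→Gamma; Std2→Gamma; Std3→Gamma; Std4→Beta.
Orbyt's best replies: Alpha→Std2; Beta→Std3; Gamma→Std2.
Only (Gamma, Std2) has each player best-responding; Nash payoffs (20, 13).
Sequential outcome (Beta, Std4) differs from the Nash profile (Gamma, Std2).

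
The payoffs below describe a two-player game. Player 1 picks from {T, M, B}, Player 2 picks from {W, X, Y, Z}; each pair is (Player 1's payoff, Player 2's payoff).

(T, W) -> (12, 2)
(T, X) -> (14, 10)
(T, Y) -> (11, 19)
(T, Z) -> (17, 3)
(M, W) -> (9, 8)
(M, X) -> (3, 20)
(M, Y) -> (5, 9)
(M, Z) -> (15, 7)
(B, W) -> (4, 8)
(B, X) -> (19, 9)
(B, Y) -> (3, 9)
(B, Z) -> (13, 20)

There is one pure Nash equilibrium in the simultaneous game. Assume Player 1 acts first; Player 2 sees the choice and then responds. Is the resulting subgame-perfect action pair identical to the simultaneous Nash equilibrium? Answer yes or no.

no

Backward induction with Player 1 moving first.
- T: Player 2 compares 2, 10, 19, 3 and picks Y; Player 1 would get 11.
- M: Player 2 compares 8, 20, 9, 7 and picks X; Player 1 would get 3.
- B: Player 2 compares 8, 9, 9, 20 and picks Z; Player 1 would get 13.
Among 11, 3, 13, the best is 13 at B. Subgame-perfect outcome: (B, Z) with payoffs (13, 20).
Now find the simultaneous Nash equilibrium.
Player 1's best replies: W→T; X→B; Y→T; Z→T.
Player 2's best replies: T→Y; M→X; B→Z.
The unique mutual best reply is (T, Y), giving (11, 19).
Sequential outcome (B, Z) differs from the Nash profile (T, Y).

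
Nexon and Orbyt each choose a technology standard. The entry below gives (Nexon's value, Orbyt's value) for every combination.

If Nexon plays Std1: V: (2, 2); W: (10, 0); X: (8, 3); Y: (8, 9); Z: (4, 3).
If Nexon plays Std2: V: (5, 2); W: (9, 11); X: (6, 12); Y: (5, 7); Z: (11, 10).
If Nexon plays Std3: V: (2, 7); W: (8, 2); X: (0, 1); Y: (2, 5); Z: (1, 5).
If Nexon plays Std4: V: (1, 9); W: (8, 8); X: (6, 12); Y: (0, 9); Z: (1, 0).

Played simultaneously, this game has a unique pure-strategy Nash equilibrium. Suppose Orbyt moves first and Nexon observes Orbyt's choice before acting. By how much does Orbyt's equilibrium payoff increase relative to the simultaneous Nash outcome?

1

Nexon best-responds to each possible Orbyt move:
- V: BR = Std2, leader payoff 2.
- W: BR = Std1, leader payoff 0.
- X: BR = Std1, leader payoff 3.
- Y: BR = Std1, leader payoff 9.
- Z: BR = Std2, leader payoff 10.
Among 2, 0, 3, 9, 10, the best is 10 at Z. Subgame-perfect outcome: (Std2, Z) with payoffs (11, 10).
For the simultaneous game, intersect best replies.
Nexon's best replies: V→Std2; W→Std1; X→Std1; Y→Std1; Z→Std2.
Orbyt's best replies: Std1→Y; Std2→X; Std3→V; Std4→X.
The unique mutual best reply is (Std1, Y), giving (8, 9).
Orbyt's commitment gain: 10 − 9 = 1.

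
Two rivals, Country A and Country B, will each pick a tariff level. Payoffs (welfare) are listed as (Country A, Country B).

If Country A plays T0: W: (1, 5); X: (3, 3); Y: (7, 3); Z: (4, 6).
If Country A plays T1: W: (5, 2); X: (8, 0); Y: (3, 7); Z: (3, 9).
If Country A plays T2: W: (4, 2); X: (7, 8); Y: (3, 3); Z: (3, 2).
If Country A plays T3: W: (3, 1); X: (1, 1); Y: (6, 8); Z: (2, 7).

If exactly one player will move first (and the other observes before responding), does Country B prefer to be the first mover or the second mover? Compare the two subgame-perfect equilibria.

If Country A leads: Country B's best replies are T0→Z, T1→Z, T2→X, T3→Y; Country A's induced payoffs 4, 3, 7, 6; outcome (T2, X), payoffs (7, 8).
If Country B leads: Country A's best replies are W→T1, X→T1, Y→T0, Z→T0; Country B's induced payoffs 2, 0, 3, 6; outcome (T0, Z), payoffs (4, 6).
Country B gets 6 moving first and 8 moving second, so Country B prefers to move second.

second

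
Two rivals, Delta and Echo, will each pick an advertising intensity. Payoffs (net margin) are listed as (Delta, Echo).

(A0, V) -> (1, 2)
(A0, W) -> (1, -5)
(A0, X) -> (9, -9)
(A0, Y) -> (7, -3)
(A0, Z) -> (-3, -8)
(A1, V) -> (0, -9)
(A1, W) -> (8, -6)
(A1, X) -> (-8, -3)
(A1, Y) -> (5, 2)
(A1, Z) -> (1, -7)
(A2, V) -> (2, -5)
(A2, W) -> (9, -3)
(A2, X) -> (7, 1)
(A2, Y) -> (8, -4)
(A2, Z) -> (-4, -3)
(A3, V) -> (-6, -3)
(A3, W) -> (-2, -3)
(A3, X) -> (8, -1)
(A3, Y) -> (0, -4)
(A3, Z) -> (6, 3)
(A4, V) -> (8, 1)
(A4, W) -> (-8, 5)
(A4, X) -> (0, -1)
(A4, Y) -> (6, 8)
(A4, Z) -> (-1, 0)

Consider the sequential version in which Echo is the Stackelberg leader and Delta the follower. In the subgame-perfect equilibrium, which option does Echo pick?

Z

Backward induction with Echo moving first.
- V: BR = A4, leader payoff 1.
- W: BR = A2, leader payoff -3.
- X: BR = A0, leader payoff -9.
- Y: BR = A2, leader payoff -4.
- Z: BR = A3, leader payoff 3.
Echo's induced payoffs are 1, -3, -9, -4, 3, so Echo commits to Z. Subgame-perfect outcome: (A3, Z) with payoffs (6, 3).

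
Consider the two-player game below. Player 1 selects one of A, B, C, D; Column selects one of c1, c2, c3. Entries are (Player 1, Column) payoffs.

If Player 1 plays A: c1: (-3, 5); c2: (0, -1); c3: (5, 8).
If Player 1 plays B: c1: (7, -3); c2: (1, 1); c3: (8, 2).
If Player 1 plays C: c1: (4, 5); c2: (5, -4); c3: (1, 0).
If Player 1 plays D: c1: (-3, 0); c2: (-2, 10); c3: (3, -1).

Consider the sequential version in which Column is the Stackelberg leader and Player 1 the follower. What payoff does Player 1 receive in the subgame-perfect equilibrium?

Backward induction with Column moving first.
- c1 → Player 1 plays B (best of -3, 7, 4, -3); Column gets -3.
- c2 → Player 1 plays C (best of 0, 1, 5, -2); Column gets -4.
- c3 → Player 1 plays B (best of 5, 8, 1, 3); Column gets 2.
Among -3, -4, 2, the best is 2 at c3. Subgame-perfect outcome: (B, c3) with payoffs (8, 2).

8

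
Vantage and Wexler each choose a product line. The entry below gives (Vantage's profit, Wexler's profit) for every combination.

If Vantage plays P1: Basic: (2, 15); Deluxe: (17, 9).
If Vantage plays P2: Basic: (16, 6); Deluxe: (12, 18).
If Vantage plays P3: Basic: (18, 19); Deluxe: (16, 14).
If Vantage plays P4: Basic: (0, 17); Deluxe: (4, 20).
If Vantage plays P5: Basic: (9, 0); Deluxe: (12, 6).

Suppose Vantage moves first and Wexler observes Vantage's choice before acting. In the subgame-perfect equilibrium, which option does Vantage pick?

P3

Solve by backward induction (Vantage leads).
- P1: BR = Basic, leader payoff 2.
- P2: BR = Deluxe, leader payoff 12.
- P3: BR = Basic, leader payoff 18.
- P4: BR = Deluxe, leader payoff 4.
- P5: BR = Deluxe, leader payoff 12.
Maximizing over 2, 12, 18, 4, 12, Vantage chooses P3. Subgame-perfect outcome: (P3, Basic) with payoffs (18, 19).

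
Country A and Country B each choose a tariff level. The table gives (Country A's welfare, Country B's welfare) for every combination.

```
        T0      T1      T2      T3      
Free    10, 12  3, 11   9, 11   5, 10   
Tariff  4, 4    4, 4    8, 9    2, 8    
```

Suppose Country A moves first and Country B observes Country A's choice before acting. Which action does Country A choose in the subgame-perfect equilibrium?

Solve by backward induction (Country A leads).
- Free → Country B plays T0 (best of 12, 11, 11, 10); Country A gets 10.
- Tariff → Country B plays T2 (best of 4, 4, 9, 8); Country A gets 8.
Among 10, 8, the best is 10 at Free. Subgame-perfect outcome: (Free, T0) with payoffs (10, 12).

Free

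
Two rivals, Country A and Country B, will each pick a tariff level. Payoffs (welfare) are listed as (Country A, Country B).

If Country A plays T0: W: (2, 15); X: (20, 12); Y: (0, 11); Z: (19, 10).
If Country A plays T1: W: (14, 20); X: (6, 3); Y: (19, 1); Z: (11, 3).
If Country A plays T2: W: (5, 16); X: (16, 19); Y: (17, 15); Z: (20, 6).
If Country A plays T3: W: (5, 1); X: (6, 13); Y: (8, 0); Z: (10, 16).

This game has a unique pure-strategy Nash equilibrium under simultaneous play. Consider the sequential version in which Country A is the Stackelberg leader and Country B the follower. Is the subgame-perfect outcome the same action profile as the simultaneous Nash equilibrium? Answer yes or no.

Solve by backward induction (Country A leads).
- T0: BR = W, leader payoff 2.
- T1: BR = W, leader payoff 14.
- T2: BR = X, leader payoff 16.
- T3: BR = Z, leader payoff 10.
Country A's induced payoffs are 2, 14, 16, 10, so Country A commits to T2. Subgame-perfect outcome: (T2, X) with payoffs (16, 19).
For the simultaneous game, intersect best replies.
Country A's best replies: W→T1; X→T0; Y→T1; Z→T2.
Country B's best replies: T0→W; T1→W; T2→X; T3→Z.
Only (T1, W) has each player best-responding; Nash payoffs (14, 20).
Sequential outcome (T2, X) differs from the Nash profile (T1, W).

no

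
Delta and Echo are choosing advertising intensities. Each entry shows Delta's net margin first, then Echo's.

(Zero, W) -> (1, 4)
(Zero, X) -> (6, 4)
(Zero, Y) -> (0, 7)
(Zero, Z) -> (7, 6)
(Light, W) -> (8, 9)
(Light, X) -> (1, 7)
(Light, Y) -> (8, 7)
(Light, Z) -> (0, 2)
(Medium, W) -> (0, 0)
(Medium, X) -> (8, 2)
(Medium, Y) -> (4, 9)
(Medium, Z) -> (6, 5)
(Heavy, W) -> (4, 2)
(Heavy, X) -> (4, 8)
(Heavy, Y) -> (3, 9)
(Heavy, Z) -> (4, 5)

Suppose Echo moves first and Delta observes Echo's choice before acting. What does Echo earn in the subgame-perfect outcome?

Backward induction with Echo moving first.
- W → Delta plays Light (best of 1, 8, 0, 4); Echo gets 9.
- X → Delta plays Medium (best of 6, 1, 8, 4); Echo gets 2.
- Y → Delta plays Light (best of 0, 8, 4, 3); Echo gets 7.
- Z → Delta plays Zero (best of 7, 0, 6, 4); Echo gets 6.
Echo's induced payoffs are 9, 2, 7, 6, so Echo commits to W. Subgame-perfect outcome: (Light, W) with payoffs (8, 9).

9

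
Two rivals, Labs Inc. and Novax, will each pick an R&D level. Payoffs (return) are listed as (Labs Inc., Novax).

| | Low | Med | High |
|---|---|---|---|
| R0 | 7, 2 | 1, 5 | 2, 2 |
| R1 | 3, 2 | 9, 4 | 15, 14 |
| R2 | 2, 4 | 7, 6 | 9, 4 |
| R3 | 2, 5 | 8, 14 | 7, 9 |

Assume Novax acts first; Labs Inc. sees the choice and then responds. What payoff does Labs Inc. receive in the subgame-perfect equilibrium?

Solve by backward induction (Novax leads).
- Low: BR = R0, leader payoff 2.
- Med: BR = R1, leader payoff 4.
- High: BR = R1, leader payoff 14.
Novax's induced payoffs are 2, 4, 14, so Novax commits to High. Subgame-perfect outcome: (R1, High) with payoffs (15, 14).

15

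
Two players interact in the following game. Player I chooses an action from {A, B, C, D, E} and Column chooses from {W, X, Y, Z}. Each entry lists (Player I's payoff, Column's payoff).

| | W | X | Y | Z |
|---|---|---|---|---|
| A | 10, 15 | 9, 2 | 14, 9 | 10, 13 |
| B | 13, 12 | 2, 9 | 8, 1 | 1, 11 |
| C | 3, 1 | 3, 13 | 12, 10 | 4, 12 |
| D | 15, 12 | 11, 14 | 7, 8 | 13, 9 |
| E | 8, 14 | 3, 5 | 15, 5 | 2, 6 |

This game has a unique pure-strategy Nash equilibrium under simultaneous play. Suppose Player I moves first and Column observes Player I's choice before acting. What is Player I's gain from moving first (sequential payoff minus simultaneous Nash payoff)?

Work backward from Column's decision.
- A: BR = W, leader payoff 10.
- B: BR = W, leader payoff 13.
- C: BR = X, leader payoff 3.
- D: BR = X, leader payoff 11.
- E: BR = W, leader payoff 8.
Player I's induced payoffs are 10, 13, 3, 11, 8, so Player I commits to B. Subgame-perfect outcome: (B, W) with payoffs (13, 12).
For the simultaneous game, intersect best replies.
Player I's best replies: W→D; X→D; Y→E; Z→D.
Column's best replies: A→W; B→W; C→X; D→X; E→W.
Only (D, X) has each player best-responding; Nash payoffs (11, 14).
Player I's commitment gain: 13 − 11 = 2.

2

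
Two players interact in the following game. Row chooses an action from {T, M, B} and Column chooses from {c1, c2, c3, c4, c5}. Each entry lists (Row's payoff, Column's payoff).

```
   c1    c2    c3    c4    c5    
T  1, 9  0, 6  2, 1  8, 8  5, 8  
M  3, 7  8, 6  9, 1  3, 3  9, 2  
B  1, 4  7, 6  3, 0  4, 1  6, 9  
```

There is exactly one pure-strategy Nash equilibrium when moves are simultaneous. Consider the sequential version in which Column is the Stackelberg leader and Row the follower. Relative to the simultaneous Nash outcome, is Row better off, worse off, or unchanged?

Backward induction with Column moving first.
- c1 → Row plays M (best of 1, 3, 1); Column gets 7.
- c2 → Row plays M (best of 0, 8, 7); Column gets 6.
- c3 → Row plays M (best of 2, 9, 3); Column gets 1.
- c4 → Row plays T (best of 8, 3, 4); Column gets 8.
- c5 → Row plays M (best of 5, 9, 6); Column gets 2.
Among 7, 6, 1, 8, 2, the best is 8 at c4. Subgame-perfect outcome: (T, c4) with payoffs (8, 8).
Under simultaneous play:
Row's best replies: c1→M; c2→M; c3→M; c4→T; c5→M.
Column's best replies: T→c1; M→c1; B→c5.
The unique mutual best reply is (M, c1), giving (3, 7).
Row earns 8 sequentially versus 3 at the Nash outcome: better off.

better off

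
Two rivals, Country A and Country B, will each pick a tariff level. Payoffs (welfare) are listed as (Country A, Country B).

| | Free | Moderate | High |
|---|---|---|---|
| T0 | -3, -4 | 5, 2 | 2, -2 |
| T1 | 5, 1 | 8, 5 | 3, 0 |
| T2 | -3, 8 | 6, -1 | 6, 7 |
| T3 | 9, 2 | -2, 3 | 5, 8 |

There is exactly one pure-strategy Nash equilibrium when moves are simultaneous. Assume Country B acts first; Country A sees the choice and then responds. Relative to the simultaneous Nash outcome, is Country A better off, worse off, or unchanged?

worse off

Backward induction with Country B moving first.
- Free: BR = T3, leader payoff 2.
- Moderate: BR = T1, leader payoff 5.
- High: BR = T2, leader payoff 7.
Maximizing over 2, 5, 7, Country B chooses High. Subgame-perfect outcome: (T2, High) with payoffs (6, 7).
Now find the simultaneous Nash equilibrium.
Country A's best replies: Free→T3; Moderate→T1; High→T2.
Country B's best replies: T0→Moderate; T1→Moderate; T2→Free; T3→High.
Only (T1, Moderate) has each player best-responding; Nash payoffs (8, 5).
Country A earns 6 sequentially versus 8 at the Nash outcome: worse off.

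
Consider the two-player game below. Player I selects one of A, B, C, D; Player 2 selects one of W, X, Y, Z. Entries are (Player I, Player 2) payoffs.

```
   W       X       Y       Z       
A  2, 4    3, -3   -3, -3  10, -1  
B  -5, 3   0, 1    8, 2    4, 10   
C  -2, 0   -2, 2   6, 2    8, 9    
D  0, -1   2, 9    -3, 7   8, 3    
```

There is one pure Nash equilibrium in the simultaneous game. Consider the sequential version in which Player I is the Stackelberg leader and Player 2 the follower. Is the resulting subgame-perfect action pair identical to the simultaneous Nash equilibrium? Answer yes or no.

Solve by backward induction (Player I leads).
- A: Player 2 compares 4, -3, -3, -1 and picks W; Player I would get 2.
- B: Player 2 compares 3, 1, 2, 10 and picks Z; Player I would get 4.
- C: Player 2 compares 0, 2, 2, 9 and picks Z; Player I would get 8.
- D: Player 2 compares -1, 9, 7, 3 and picks X; Player I would get 2.
Among 2, 4, 8, 2, the best is 8 at C. Subgame-perfect outcome: (C, Z) with payoffs (8, 9).
For the simultaneous game, intersect best replies.
Player I's best replies: W→A; X→A; Y→B; Z→A.
Player 2's best replies: A→W; B→Z; C→Z; D→X.
The unique mutual best reply is (A, W), giving (2, 4).
Sequential outcome (C, Z) differs from the Nash profile (A, W).

no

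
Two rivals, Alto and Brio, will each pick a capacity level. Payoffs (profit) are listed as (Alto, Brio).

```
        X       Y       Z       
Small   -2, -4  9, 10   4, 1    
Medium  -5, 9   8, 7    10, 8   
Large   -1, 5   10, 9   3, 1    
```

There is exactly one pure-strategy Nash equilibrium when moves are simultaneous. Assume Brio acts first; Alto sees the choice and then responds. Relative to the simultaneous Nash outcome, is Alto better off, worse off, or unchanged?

unchanged

Solve by backward induction (Brio leads).
- X: BR = Large, leader payoff 5.
- Y: BR = Large, leader payoff 9.
- Z: BR = Medium, leader payoff 8.
Maximizing over 5, 9, 8, Brio chooses Y. Subgame-perfect outcome: (Large, Y) with payoffs (10, 9).
Now find the simultaneous Nash equilibrium.
Alto's best replies: X→Large; Y→Large; Z→Medium.
Brio's best replies: Small→Y; Medium→X; Large→Y.
Only (Large, Y) has each player best-responding; Nash payoffs (10, 9).
Alto earns 10 sequentially versus 10 at the Nash outcome: unchanged.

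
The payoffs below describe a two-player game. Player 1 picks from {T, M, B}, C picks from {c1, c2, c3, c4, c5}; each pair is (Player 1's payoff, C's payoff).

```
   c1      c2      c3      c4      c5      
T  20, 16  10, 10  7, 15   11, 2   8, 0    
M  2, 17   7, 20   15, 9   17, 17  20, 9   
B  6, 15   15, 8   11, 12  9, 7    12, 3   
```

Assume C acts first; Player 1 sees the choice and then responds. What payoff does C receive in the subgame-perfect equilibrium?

Work backward from Player 1's decision.
- c1 → Player 1 plays T (best of 20, 2, 6); C gets 16.
- c2 → Player 1 plays B (best of 10, 7, 15); C gets 8.
- c3 → Player 1 plays M (best of 7, 15, 11); C gets 9.
- c4 → Player 1 plays M (best of 11, 17, 9); C gets 17.
- c5 → Player 1 plays M (best of 8, 20, 12); C gets 9.
Among 16, 8, 9, 17, 9, the best is 17 at c4. Subgame-perfect outcome: (M, c4) with payoffs (17, 17).

17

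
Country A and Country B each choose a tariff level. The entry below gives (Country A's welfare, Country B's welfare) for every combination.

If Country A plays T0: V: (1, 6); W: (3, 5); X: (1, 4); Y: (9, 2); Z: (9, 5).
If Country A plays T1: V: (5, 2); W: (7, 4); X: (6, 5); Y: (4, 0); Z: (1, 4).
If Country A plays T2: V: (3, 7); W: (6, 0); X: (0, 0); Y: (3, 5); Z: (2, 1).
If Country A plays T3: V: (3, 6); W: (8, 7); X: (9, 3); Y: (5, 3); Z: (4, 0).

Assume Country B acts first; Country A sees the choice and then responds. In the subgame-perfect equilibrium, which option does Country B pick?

W

Work backward from Country A's decision.
- V: BR = T1, leader payoff 2.
- W: BR = T3, leader payoff 7.
- X: BR = T3, leader payoff 3.
- Y: BR = T0, leader payoff 2.
- Z: BR = T0, leader payoff 5.
Among 2, 7, 3, 2, 5, the best is 7 at W. Subgame-perfect outcome: (T3, W) with payoffs (8, 7).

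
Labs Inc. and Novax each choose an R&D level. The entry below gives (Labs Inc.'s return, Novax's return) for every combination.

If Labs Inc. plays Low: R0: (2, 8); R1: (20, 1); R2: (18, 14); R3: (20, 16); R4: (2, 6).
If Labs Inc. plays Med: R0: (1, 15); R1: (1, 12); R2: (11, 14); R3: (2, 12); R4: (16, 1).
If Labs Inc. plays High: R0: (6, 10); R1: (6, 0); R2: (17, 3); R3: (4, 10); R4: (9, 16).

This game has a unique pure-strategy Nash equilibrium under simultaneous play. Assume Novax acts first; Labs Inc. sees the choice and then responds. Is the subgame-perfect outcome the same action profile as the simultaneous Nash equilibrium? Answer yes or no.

yes

Labs Inc. best-responds to each possible Novax move:
- R0 → Labs Inc. plays High (best of 2, 1, 6); Novax gets 10.
- R1 → Labs Inc. plays Low (best of 20, 1, 6); Novax gets 1.
- R2 → Labs Inc. plays Low (best of 18, 11, 17); Novax gets 14.
- R3 → Labs Inc. plays Low (best of 20, 2, 4); Novax gets 16.
- R4 → Labs Inc. plays Med (best of 2, 16, 9); Novax gets 1.
Maximizing over 10, 1, 14, 16, 1, Novax chooses R3. Subgame-perfect outcome: (Low, R3) with payoffs (20, 16).
Now find the simultaneous Nash equilibrium.
Labs Inc.'s best replies: R0→High; R1→Low; R2→Low; R3→Low; R4→Med.
Novax's best replies: Low→R3; Med→R0; High→R4.
Only (Low, R3) has each player best-responding; Nash payoffs (20, 16).
Sequential outcome (Low, R3) coincides with the Nash profile (Low, R3).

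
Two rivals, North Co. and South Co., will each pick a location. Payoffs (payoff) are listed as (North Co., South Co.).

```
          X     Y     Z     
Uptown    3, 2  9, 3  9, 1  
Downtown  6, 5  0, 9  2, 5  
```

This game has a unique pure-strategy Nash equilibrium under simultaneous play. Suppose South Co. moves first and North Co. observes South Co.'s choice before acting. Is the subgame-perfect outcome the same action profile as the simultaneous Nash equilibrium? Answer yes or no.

no

North Co. best-responds to each possible South Co. move:
- X → North Co. plays Downtown (best of 3, 6); South Co. gets 5.
- Y → North Co. plays Uptown (best of 9, 0); South Co. gets 3.
- Z → North Co. plays Uptown (best of 9, 2); South Co. gets 1.
Maximizing over 5, 3, 1, South Co. chooses X. Subgame-perfect outcome: (Downtown, X) with payoffs (6, 5).
Now find the simultaneous Nash equilibrium.
North Co.'s best replies: X→Downtown; Y→Uptown; Z→Uptown.
South Co.'s best replies: Uptown→Y; Downtown→Y.
The unique mutual best reply is (Uptown, Y), giving (9, 3).
Sequential outcome (Downtown, X) differs from the Nash profile (Uptown, Y).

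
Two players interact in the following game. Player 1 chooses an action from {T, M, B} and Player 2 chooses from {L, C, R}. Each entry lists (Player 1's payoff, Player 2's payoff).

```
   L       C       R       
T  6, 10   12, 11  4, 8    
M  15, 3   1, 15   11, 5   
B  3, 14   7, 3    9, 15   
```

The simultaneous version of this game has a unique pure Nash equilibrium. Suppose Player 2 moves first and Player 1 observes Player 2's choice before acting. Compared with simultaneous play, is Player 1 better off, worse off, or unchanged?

Work backward from Player 1's decision.
- L: BR = M, leader payoff 3.
- C: BR = T, leader payoff 11.
- R: BR = M, leader payoff 5.
Among 3, 11, 5, the best is 11 at C. Subgame-perfect outcome: (T, C) with payoffs (12, 11).
For the simultaneous game, intersect best replies.
Player 1's best replies: L→M; C→T; R→M.
Player 2's best replies: T→C; M→C; B→R.
The unique mutual best reply is (T, C), giving (12, 11).
Player 1 earns 12 sequentially versus 12 at the Nash outcome: unchanged.

unchanged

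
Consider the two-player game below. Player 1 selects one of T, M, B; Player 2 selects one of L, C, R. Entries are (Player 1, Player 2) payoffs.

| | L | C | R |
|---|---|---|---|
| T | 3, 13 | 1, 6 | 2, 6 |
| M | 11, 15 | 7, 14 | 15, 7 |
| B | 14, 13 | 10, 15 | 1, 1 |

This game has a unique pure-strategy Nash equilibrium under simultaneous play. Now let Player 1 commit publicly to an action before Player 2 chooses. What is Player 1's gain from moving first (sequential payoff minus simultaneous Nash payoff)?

Backward induction with Player 1 moving first.
- T: BR = L, leader payoff 3.
- M: BR = L, leader payoff 11.
- B: BR = C, leader payoff 10.
Player 1's induced payoffs are 3, 11, 10, so Player 1 commits to M. Subgame-perfect outcome: (M, L) with payoffs (11, 15).
Now find the simultaneous Nash equilibrium.
Player 1's best replies: L→B; C→B; R→M.
Player 2's best replies: T→L; M→L; B→C.
The unique mutual best reply is (B, C), giving (10, 15).
Player 1's commitment gain: 11 − 10 = 1.

1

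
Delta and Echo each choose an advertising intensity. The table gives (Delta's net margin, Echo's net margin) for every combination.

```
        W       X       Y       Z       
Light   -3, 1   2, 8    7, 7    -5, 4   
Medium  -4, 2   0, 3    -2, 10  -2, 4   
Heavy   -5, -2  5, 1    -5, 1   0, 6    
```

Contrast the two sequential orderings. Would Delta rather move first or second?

second

If Delta leads: Echo's best replies are Light→X, Medium→Y, Heavy→Z; Delta's induced payoffs 2, -2, 0; outcome (Light, X), payoffs (2, 8).
If Echo leads: Delta's best replies are W→Light, X→Heavy, Y→Light, Z→Heavy; Echo's induced payoffs 1, 1, 7, 6; outcome (Light, Y), payoffs (7, 7).
Delta gets 2 moving first and 7 moving second, so Delta prefers to move second.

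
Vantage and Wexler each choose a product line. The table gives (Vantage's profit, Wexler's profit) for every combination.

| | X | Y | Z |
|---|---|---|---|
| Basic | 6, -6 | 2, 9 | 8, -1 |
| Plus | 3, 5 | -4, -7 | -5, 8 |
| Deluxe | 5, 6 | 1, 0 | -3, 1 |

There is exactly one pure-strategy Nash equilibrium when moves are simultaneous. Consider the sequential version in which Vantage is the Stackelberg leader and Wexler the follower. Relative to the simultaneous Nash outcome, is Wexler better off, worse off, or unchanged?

Backward induction with Vantage moving first.
- Basic: BR = Y, leader payoff 2.
- Plus: BR = Z, leader payoff -5.
- Deluxe: BR = X, leader payoff 5.
Vantage's induced payoffs are 2, -5, 5, so Vantage commits to Deluxe. Subgame-perfect outcome: (Deluxe, X) with payoffs (5, 6).
Under simultaneous play:
Vantage's best replies: X→Basic; Y→Basic; Z→Basic.
Wexler's best replies: Basic→Y; Plus→Z; Deluxe→X.
Only (Basic, Y) has each player best-responding; Nash payoffs (2, 9).
Wexler earns 6 sequentially versus 9 at the Nash outcome: worse off.

worse off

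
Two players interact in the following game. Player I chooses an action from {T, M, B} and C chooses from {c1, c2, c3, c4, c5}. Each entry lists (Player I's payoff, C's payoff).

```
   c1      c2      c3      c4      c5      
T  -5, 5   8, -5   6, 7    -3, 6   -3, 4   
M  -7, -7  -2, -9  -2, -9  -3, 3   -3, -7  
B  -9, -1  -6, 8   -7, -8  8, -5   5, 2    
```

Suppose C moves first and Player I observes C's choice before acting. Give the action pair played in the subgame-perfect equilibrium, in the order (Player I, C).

(T, c3)

Work backward from Player I's decision.
- c1: BR = T, leader payoff 5.
- c2: BR = T, leader payoff -5.
- c3: BR = T, leader payoff 7.
- c4: BR = B, leader payoff -5.
- c5: BR = B, leader payoff 2.
Among 5, -5, 7, -5, 2, the best is 7 at c3. Subgame-perfect outcome: (T, c3) with payoffs (6, 7).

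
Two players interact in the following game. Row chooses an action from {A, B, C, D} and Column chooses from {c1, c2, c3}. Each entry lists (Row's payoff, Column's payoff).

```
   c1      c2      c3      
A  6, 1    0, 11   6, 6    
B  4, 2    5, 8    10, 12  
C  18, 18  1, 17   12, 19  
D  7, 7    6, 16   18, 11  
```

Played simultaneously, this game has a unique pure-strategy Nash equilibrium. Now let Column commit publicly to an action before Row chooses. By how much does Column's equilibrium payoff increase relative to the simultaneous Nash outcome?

Row best-responds to each possible Column move:
- c1: BR = C, leader payoff 18.
- c2: BR = D, leader payoff 16.
- c3: BR = D, leader payoff 11.
Maximizing over 18, 16, 11, Column chooses c1. Subgame-perfect outcome: (C, c1) with payoffs (18, 18).
Under simultaneous play:
Row's best replies: c1→C; c2→D; c3→D.
Column's best replies: A→c2; B→c3; C→c3; D→c2.
Only (D, c2) has each player best-responding; Nash payoffs (6, 16).
Column's commitment gain: 18 − 16 = 2.

2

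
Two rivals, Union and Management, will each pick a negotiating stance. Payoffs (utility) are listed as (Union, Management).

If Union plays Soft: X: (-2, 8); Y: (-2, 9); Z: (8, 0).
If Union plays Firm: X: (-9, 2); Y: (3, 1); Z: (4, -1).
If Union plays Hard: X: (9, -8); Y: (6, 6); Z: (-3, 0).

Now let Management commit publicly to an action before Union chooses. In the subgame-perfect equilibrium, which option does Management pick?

Y

Backward induction with Management moving first.
- X: Union compares -2, -9, 9 and picks Hard; Management would get -8.
- Y: Union compares -2, 3, 6 and picks Hard; Management would get 6.
- Z: Union compares 8, 4, -3 and picks Soft; Management would get 0.
Among -8, 6, 0, the best is 6 at Y. Subgame-perfect outcome: (Hard, Y) with payoffs (6, 6).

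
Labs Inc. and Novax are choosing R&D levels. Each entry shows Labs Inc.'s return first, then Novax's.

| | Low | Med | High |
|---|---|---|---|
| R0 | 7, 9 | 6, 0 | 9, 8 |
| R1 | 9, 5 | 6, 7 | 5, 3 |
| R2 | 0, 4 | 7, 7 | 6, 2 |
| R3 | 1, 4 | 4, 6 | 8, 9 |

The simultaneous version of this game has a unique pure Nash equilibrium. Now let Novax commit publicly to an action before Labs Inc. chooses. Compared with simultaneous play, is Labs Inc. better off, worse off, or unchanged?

better off

Labs Inc. best-responds to each possible Novax move:
- Low → Labs Inc. plays R1 (best of 7, 9, 0, 1); Novax gets 5.
- Med → Labs Inc. plays R2 (best of 6, 6, 7, 4); Novax gets 7.
- High → Labs Inc. plays R0 (best of 9, 5, 6, 8); Novax gets 8.
Maximizing over 5, 7, 8, Novax chooses High. Subgame-perfect outcome: (R0, High) with payoffs (9, 8).
Now find the simultaneous Nash equilibrium.
Labs Inc.'s best replies: Low→R1; Med→R2; High→R0.
Novax's best replies: R0→Low; R1→Med; R2→Med; R3→High.
The unique mutual best reply is (R2, Med), giving (7, 7).
Labs Inc. earns 9 sequentially versus 7 at the Nash outcome: better off.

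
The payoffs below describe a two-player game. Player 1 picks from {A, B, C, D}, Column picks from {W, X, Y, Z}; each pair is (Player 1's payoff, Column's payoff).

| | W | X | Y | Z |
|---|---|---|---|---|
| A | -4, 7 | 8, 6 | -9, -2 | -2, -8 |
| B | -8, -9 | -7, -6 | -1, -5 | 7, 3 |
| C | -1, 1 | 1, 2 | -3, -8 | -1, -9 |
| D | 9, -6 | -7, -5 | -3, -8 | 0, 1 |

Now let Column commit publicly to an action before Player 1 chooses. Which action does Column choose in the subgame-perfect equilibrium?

X

Player 1 best-responds to each possible Column move:
- W → Player 1 plays D (best of -4, -8, -1, 9); Column gets -6.
- X → Player 1 plays A (best of 8, -7, 1, -7); Column gets 6.
- Y → Player 1 plays B (best of -9, -1, -3, -3); Column gets -5.
- Z → Player 1 plays B (best of -2, 7, -1, 0); Column gets 3.
Maximizing over -6, 6, -5, 3, Column chooses X. Subgame-perfect outcome: (A, X) with payoffs (8, 6).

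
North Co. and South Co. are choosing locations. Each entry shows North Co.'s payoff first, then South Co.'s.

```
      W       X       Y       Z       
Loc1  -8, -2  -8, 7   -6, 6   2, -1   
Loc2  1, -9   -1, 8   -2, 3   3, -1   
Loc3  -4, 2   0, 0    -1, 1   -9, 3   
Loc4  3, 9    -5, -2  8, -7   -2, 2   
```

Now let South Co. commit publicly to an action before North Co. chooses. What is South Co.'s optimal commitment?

W

Backward induction with South Co. moving first.
- W: North Co. compares -8, 1, -4, 3 and picks Loc4; South Co. would get 9.
- X: North Co. compares -8, -1, 0, -5 and picks Loc3; South Co. would get 0.
- Y: North Co. compares -6, -2, -1, 8 and picks Loc4; South Co. would get -7.
- Z: North Co. compares 2, 3, -9, -2 and picks Loc2; South Co. would get -1.
Maximizing over 9, 0, -7, -1, South Co. chooses W. Subgame-perfect outcome: (Loc4, W) with payoffs (3, 9).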